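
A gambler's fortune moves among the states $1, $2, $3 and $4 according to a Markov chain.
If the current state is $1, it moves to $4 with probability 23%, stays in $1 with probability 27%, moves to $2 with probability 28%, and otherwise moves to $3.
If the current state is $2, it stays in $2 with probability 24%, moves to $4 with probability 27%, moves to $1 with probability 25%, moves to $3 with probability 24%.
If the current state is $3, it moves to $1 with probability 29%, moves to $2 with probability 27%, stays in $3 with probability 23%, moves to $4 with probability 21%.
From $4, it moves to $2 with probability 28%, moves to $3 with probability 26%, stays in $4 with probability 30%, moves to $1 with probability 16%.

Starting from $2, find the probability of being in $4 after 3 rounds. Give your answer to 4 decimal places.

Propagate the distribution vector 3 rounds from $2.
After 0 rounds: (0.0000, 1.0000, 0.0000, 0.0000)
After 1 round: (0.2500, 0.2400, 0.2400, 0.2700)
After 2 rounds: (0.2403, 0.2680, 0.2380, 0.2537)
After 3 rounds: (0.2415, 0.2669, 0.2379, 0.2537)
P(in $4 after 3 rounds) = 0.2537

0.2537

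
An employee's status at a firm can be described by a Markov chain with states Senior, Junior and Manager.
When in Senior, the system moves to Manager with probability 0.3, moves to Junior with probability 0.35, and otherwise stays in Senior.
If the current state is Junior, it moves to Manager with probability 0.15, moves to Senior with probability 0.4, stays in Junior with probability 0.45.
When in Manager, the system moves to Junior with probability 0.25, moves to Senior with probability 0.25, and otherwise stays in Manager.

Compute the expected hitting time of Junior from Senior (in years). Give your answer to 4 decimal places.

3.2000

Let t(s) be the expected number of years to first reach Junior from state s, with t(Junior) = 0. Conditioning on the first year:
t(Senior) = 1 + 0.35·t(Senior) + 0.3·t(Manager)
t(Manager) = 1 + 0.25·t(Senior) + 0.5·t(Manager)
Solving: t(Senior) = 3.2000, t(Manager) = 3.6000.
Expected years from Senior to Junior: 3.2000.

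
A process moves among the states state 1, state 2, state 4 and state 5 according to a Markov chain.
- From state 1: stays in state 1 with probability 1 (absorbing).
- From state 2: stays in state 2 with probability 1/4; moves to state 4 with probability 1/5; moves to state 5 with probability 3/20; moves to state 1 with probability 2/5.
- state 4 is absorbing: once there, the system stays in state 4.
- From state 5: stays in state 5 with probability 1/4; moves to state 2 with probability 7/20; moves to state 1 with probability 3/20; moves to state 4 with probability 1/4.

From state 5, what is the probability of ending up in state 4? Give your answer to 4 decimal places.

Let h(s) be the probability of absorption at state 4 starting from transient state s. Then h(state 4) = 1 and h(state 1) = 0. By first-step analysis:
h(state 2) = 0.4·0 + 0.25·h(state 2) + 0.2·1 + 0.15·h(state 5)
h(state 5) = 0.15·0 + 0.35·h(state 2) + 0.25·1 + 0.25·h(state 5)
Solving: h(state 2) = 0.3676, h(state 5) = 0.5049.
Starting from state 5, the probability is 0.5049.

0.5049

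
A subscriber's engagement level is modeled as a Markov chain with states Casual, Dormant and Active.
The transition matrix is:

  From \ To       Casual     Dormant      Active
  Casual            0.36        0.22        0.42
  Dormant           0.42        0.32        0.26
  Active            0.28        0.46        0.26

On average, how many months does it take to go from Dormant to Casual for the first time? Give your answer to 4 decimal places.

2.6069

Let t(s) be the expected number of months to first reach Casual from state s, with t(Casual) = 0. Conditioning on the first month:
t(Dormant) = 1 + 0.32·t(Dormant) + 0.26·t(Active)
t(Active) = 1 + 0.46·t(Dormant) + 0.26·t(Active)
Solving: t(Dormant) = 2.6069, t(Active) = 2.9718.
Expected months from Dormant to Casual: 2.6069.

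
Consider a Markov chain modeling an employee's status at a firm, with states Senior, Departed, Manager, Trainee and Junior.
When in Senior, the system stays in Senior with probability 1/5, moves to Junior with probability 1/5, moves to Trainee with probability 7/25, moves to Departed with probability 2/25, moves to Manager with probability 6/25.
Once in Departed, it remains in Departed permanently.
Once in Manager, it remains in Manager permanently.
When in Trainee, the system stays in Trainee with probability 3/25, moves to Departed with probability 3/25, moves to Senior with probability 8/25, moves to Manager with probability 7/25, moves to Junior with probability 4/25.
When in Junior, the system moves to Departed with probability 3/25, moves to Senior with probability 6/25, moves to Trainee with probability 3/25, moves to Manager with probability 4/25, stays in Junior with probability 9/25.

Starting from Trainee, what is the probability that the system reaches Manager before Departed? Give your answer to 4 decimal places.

Let h(s) be the probability of absorption at Manager starting from transient state s. Then h(Manager) = 1 and h(Departed) = 0. By first-step analysis:
h(Senior) = 0.2·h(Senior) + 0.08·0 + 0.24·1 + 0.28·h(Trainee) + 0.2·h(Junior)
h(Trainee) = 0.32·h(Senior) + 0.12·0 + 0.28·1 + 0.12·h(Trainee) + 0.16·h(Junior)
h(Junior) = 0.24·h(Senior) + 0.12·0 + 0.16·1 + 0.12·h(Trainee) + 0.36·h(Junior)
Solving: h(Senior) = 0.7024, h(Trainee) = 0.6905, h(Junior) = 0.6429.
Starting from Trainee, the probability is 0.6905.

0.6905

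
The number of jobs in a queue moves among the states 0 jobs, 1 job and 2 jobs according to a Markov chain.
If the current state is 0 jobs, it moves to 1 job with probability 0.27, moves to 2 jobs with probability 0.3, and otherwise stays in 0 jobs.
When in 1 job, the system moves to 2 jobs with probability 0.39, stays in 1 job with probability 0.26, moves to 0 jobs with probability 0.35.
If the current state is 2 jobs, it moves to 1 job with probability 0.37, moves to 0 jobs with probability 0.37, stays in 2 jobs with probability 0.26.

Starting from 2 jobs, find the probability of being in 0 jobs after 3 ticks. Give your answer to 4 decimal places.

0.3872

Propagate the distribution vector 3 ticks from 2 jobs.
After 0 ticks: (0.0000, 0.0000, 1.0000)
After 1 tick: (0.3700, 0.3700, 0.2600)
After 2 ticks: (0.3848, 0.2923, 0.3229)
After 3 ticks: (0.3872, 0.2994, 0.3134)
P(in 0 jobs after 3 ticks) = 0.3872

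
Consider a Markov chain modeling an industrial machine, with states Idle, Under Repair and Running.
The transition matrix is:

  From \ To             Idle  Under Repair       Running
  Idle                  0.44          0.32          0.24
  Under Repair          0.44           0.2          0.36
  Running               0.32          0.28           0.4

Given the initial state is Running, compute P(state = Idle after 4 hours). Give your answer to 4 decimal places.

0.4008

Propagate the distribution vector 4 hours from Running.
After 0 hours: (0.0000, 0.0000, 1.0000)
After 1 hour: (0.3200, 0.2800, 0.4000)
After 2 hours: (0.3920, 0.2704, 0.3376)
After 3 hours: (0.3995, 0.2740, 0.3265)
After 4 hours: (0.4008, 0.2741, 0.3251)
P(in Idle after 4 hours) = 0.4008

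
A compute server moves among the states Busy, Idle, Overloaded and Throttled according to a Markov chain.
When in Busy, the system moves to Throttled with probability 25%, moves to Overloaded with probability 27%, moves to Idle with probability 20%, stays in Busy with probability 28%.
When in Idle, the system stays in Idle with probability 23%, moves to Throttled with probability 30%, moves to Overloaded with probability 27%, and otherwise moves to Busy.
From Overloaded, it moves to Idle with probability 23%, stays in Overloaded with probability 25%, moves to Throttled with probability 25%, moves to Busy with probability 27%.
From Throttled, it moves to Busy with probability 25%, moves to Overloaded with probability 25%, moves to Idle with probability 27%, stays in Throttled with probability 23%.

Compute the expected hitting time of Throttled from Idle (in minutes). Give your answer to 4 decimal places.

3.6378

Let t(s) be the expected number of minutes to first reach Throttled from state s, with t(Throttled) = 0. Conditioning on the first minute:
t(Busy) = 1 + 0.28·t(Busy) + 0.2·t(Idle) + 0.27·t(Overloaded)
t(Idle) = 1 + 0.2·t(Busy) + 0.23·t(Idle) + 0.27·t(Overloaded)
t(Overloaded) = 1 + 0.27·t(Busy) + 0.23·t(Idle) + 0.25·t(Overloaded)
Solving: t(Busy) = 3.8356, t(Idle) = 3.6378, t(Overloaded) = 3.8297.
Expected minutes from Idle to Throttled: 3.6378.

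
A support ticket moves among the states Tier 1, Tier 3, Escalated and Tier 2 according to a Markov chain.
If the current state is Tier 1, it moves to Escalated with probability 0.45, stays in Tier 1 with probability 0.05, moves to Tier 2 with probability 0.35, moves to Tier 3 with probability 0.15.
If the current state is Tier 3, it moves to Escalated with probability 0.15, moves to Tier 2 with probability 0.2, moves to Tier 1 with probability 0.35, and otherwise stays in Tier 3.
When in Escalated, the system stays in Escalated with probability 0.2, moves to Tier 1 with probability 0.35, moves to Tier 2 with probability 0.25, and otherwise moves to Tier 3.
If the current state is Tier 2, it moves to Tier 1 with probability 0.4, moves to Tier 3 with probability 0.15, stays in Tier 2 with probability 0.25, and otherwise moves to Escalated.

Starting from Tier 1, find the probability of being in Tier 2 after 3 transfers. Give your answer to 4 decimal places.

0.2755

Propagate the distribution vector 3 transfers from Tier 1.
After 0 transfers: (1.0000, 0.0000, 0.0000, 0.0000)
After 1 transfer: (0.0500, 0.1500, 0.4500, 0.3500)
After 2 transfers: (0.3525, 0.1950, 0.2050, 0.2475)
After 3 transfers: (0.2566, 0.1895, 0.2784, 0.2755)
P(in Tier 2 after 3 transfers) = 0.2755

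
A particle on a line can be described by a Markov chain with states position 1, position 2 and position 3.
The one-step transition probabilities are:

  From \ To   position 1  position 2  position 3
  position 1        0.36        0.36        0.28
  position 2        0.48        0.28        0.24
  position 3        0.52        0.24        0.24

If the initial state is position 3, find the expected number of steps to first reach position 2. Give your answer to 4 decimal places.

3.4038

Let t(s) be the expected number of steps to first reach position 2 from state s, with t(position 2) = 0. Conditioning on the first step:
t(position 1) = 1 + 0.36·t(position 1) + 0.28·t(position 3)
t(position 3) = 1 + 0.52·t(position 1) + 0.24·t(position 3)
Solving: t(position 1) = 3.0516, t(position 3) = 3.4038.
Expected steps from position 3 to position 2: 3.4038.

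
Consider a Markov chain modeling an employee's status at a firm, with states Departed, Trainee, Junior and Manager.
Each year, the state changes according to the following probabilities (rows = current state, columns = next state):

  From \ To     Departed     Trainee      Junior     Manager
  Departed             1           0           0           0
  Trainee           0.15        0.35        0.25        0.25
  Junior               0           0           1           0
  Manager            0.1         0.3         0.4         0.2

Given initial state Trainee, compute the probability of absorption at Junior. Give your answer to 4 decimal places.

0.6742

Let h(s) be the probability of absorption at Junior starting from transient state s. Then h(Junior) = 1 and h(Departed) = 0. By first-step analysis:
h(Trainee) = 0.15·0 + 0.35·h(Trainee) + 0.25·1 + 0.25·h(Manager)
h(Manager) = 0.1·0 + 0.3·h(Trainee) + 0.4·1 + 0.2·h(Manager)
Solving: h(Trainee) = 0.6742, h(Manager) = 0.7528.
Starting from Trainee, the probability is 0.6742.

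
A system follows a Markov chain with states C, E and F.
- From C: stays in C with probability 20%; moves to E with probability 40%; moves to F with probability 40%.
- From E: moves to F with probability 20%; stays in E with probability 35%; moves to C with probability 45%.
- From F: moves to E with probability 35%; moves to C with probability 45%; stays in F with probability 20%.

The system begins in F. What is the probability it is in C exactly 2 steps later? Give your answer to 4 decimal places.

0.3375

Sum over the intermediate state after 1 step:
P = P(F→C)·P(C→C) + P(F→E)·P(E→C) + P(F→F)·P(F→C)
  = 0.45×0.2 + 0.35×0.45 + 0.2×0.45
  = 0.0900 + 0.1575 + 0.0900 = 0.3375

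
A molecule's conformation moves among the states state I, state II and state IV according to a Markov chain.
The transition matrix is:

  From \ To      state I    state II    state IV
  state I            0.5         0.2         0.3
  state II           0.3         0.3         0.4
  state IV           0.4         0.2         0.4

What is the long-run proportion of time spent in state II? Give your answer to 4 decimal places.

Let the stationary distribution be π with π = πP and π_1 + π_2 + π_3 = 1.
π_1 = 0.5·π_1 + 0.3·π_2 + 0.4·π_3
π_2 = 0.2·π_1 + 0.3·π_2 + 0.2·π_3
Solving with the normalization constraint gives π = (0.4198, 0.2222, 0.3580).
So the stationary probability of state II is 0.2222.

0.2222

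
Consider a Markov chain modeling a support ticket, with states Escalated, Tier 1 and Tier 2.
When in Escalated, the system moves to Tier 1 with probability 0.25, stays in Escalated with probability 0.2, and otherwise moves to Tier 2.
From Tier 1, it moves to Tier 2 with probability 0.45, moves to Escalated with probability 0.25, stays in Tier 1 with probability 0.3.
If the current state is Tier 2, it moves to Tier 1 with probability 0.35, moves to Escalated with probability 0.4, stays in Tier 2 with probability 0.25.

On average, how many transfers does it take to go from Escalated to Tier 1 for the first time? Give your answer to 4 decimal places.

Let t(s) be the expected number of transfers to first reach Tier 1 from state s, with t(Tier 1) = 0. Conditioning on the first transfer:
t(Escalated) = 1 + 0.2·t(Escalated) + 0.55·t(Tier 2)
t(Tier 2) = 1 + 0.4·t(Escalated) + 0.25·t(Tier 2)
Solving: t(Escalated) = 3.4211, t(Tier 2) = 3.1579.
Expected transfers from Escalated to Tier 1: 3.4211.

3.4211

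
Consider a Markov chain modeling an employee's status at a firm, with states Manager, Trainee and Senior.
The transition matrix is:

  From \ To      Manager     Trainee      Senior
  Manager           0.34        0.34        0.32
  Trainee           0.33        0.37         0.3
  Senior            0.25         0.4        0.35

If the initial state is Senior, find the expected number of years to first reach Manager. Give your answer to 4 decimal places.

Let t(s) be the expected number of years to first reach Manager from state s, with t(Manager) = 0. Conditioning on the first year:
t(Trainee) = 1 + 0.37·t(Trainee) + 0.3·t(Senior)
t(Senior) = 1 + 0.4·t(Trainee) + 0.35·t(Senior)
Solving: t(Trainee) = 3.2815, t(Senior) = 3.5579.
Expected years from Senior to Manager: 3.5579.

3.5579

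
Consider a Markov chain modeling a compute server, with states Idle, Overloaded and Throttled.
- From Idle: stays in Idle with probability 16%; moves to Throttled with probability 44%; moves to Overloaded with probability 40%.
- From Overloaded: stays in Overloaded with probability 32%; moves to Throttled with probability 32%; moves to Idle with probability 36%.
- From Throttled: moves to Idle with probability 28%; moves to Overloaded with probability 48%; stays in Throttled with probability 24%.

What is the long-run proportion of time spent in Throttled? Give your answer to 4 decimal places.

Let the stationary distribution be π with π = πP and π_1 + π_2 + π_3 = 1.
π_1 = 0.16·π_1 + 0.36·π_2 + 0.28·π_3
π_2 = 0.4·π_1 + 0.32·π_2 + 0.48·π_3
Solving with the normalization constraint gives π = (0.2782, 0.3946, 0.3272).
So the stationary probability of Throttled is 0.3272.

0.3272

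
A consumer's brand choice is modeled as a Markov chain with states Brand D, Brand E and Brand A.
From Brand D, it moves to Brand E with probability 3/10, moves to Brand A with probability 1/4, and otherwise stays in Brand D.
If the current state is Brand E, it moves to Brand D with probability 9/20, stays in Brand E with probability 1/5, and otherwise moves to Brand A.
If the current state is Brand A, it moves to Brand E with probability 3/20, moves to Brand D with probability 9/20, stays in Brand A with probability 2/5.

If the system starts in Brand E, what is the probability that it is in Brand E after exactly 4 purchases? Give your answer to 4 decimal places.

Propagate the distribution vector 4 purchases from Brand E.
After 0 purchases: (0.0000, 1.0000, 0.0000)
After 1 purchase: (0.4500, 0.2000, 0.3500)
After 2 purchases: (0.4500, 0.2275, 0.3225)
After 3 purchases: (0.4500, 0.2289, 0.3211)
After 4 purchases: (0.4500, 0.2289, 0.3211)
P(in Brand E after 4 purchases) = 0.2289

0.2289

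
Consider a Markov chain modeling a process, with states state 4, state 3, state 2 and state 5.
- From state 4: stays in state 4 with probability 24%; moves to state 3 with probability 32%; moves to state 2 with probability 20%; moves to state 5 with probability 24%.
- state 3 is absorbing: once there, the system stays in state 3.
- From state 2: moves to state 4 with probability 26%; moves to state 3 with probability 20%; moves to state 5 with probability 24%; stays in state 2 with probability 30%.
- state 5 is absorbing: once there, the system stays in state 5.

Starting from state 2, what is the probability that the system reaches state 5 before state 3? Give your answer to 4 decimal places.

Let h(s) be the probability of absorption at state 5 starting from transient state s. Then h(state 5) = 1 and h(state 3) = 0. By first-step analysis:
h(state 4) = 0.24·h(state 4) + 0.32·0 + 0.2·h(state 2) + 0.24·1
h(state 2) = 0.26·h(state 4) + 0.2·0 + 0.3·h(state 2) + 0.24·1
Solving: h(state 4) = 0.4500, h(state 2) = 0.5100.
Starting from state 2, the probability is 0.5100.

0.5100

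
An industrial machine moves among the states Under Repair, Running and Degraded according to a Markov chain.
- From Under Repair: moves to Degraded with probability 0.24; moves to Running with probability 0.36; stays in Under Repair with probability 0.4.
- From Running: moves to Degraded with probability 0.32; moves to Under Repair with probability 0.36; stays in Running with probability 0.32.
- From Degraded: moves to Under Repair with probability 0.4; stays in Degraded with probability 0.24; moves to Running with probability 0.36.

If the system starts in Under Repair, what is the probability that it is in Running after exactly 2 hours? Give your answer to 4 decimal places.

Sum over the intermediate state after 1 hour:
P = P(Under Repair→Under Repair)·P(Under Repair→Running) + P(Under Repair→Running)·P(Running→Running) + P(Under Repair→Degraded)·P(Degraded→Running)
  = 0.4×0.36 + 0.36×0.32 + 0.24×0.36
  = 0.1440 + 0.1152 + 0.0864 = 0.3456

0.3456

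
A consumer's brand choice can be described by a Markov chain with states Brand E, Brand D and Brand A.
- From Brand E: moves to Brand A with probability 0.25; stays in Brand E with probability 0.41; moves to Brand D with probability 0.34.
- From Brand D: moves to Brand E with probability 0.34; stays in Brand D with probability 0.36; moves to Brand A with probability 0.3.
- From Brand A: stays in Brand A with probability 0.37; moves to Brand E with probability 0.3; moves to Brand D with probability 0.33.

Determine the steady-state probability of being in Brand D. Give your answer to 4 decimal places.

0.3438

Let the stationary distribution be π with π = πP and π_1 + π_2 + π_3 = 1.
π_1 = 0.41·π_1 + 0.34·π_2 + 0.3·π_3
π_2 = 0.34·π_1 + 0.36·π_2 + 0.33·π_3
Solving with the normalization constraint gives π = (0.3525, 0.3438, 0.3036).
So the stationary probability of Brand D is 0.3438.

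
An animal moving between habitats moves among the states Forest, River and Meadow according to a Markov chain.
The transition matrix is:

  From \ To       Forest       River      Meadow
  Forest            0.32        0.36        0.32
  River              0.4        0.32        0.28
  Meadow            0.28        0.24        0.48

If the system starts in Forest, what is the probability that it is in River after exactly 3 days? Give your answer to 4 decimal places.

0.3049

Propagate the distribution vector 3 days from Forest.
After 0 days: (1.0000, 0.0000, 0.0000)
After 1 day: (0.3200, 0.3600, 0.3200)
After 2 days: (0.3360, 0.3072, 0.3568)
After 3 days: (0.3303, 0.3049, 0.3648)
P(in River after 3 days) = 0.3049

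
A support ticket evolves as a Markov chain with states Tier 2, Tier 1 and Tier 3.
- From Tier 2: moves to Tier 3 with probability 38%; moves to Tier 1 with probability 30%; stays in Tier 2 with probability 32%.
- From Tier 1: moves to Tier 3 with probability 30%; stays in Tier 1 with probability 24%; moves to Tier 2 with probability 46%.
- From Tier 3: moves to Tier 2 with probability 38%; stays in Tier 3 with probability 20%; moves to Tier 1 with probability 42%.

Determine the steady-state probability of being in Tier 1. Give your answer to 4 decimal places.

Let the stationary distribution be π with π = πP and π_1 + π_2 + π_3 = 1.
π_1 = 0.32·π_1 + 0.46·π_2 + 0.38·π_3
π_2 = 0.3·π_1 + 0.24·π_2 + 0.42·π_3
Solving with the normalization constraint gives π = (0.3824, 0.3170, 0.3005).
So the stationary probability of Tier 1 is 0.3170.

0.3170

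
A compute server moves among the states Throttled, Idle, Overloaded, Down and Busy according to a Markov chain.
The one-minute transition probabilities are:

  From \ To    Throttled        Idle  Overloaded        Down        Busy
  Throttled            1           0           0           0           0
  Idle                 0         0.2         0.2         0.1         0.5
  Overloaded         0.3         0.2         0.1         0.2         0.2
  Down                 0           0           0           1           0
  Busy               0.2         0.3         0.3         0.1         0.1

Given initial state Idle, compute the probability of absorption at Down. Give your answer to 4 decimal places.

0.4910

Let h(s) be the probability of absorption at Down starting from transient state s. Then h(Down) = 1 and h(Throttled) = 0. By first-step analysis:
h(Idle) = 0.2·h(Idle) + 0.2·h(Overloaded) + 0.1·1 + 0.5·h(Busy)
h(Overloaded) = 0.3·0 + 0.2·h(Idle) + 0.1·h(Overloaded) + 0.2·1 + 0.2·h(Busy)
h(Busy) = 0.2·0 + 0.3·h(Idle) + 0.3·h(Overloaded) + 0.1·1 + 0.1·h(Busy)
Solving: h(Idle) = 0.4910, h(Overloaded) = 0.4238, h(Busy) = 0.4160.
Starting from Idle, the probability is 0.4910.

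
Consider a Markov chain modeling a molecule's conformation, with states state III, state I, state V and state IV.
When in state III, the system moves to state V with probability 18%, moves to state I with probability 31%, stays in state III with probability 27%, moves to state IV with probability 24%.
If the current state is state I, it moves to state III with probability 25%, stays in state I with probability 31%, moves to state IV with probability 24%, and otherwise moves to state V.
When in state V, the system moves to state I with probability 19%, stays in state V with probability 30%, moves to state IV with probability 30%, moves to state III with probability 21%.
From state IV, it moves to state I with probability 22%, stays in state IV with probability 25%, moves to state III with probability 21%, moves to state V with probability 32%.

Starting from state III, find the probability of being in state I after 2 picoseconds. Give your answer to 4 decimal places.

Propagate the distribution vector 2 picoseconds from state III.
After 0 picoseconds: (1.0000, 0.0000, 0.0000, 0.0000)
After 1 picosecond: (0.2700, 0.3100, 0.1800, 0.2400)
After 2 picoseconds: (0.2386, 0.2668, 0.2414, 0.2532)
P(in state I after 2 picoseconds) = 0.2668

0.2668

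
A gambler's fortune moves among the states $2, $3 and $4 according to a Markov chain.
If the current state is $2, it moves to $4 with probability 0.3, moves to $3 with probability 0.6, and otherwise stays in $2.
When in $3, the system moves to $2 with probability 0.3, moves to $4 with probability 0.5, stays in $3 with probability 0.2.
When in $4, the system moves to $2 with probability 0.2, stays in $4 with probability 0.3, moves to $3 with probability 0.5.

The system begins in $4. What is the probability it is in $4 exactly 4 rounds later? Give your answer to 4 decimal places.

Propagate the distribution vector 4 rounds from $4.
After 0 rounds: (0.0000, 0.0000, 1.0000)
After 1 round: (0.2000, 0.5000, 0.3000)
After 2 rounds: (0.2300, 0.3700, 0.4000)
After 3 rounds: (0.2140, 0.4120, 0.3740)
After 4 rounds: (0.2198, 0.3978, 0.3824)
P(in $4 after 4 rounds) = 0.3824

0.3824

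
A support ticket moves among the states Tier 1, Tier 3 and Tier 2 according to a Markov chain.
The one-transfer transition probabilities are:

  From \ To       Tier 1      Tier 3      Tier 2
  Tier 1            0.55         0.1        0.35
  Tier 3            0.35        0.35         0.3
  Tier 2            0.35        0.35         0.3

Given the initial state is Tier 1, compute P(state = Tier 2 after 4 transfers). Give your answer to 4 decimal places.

Propagate the distribution vector 4 transfers from Tier 1.
After 0 transfers: (1.0000, 0.0000, 0.0000)
After 1 transfer: (0.5500, 0.1000, 0.3500)
After 2 transfers: (0.4600, 0.2125, 0.3275)
After 3 transfers: (0.4420, 0.2350, 0.3230)
After 4 transfers: (0.4384, 0.2395, 0.3221)
P(in Tier 2 after 4 transfers) = 0.3221

0.3221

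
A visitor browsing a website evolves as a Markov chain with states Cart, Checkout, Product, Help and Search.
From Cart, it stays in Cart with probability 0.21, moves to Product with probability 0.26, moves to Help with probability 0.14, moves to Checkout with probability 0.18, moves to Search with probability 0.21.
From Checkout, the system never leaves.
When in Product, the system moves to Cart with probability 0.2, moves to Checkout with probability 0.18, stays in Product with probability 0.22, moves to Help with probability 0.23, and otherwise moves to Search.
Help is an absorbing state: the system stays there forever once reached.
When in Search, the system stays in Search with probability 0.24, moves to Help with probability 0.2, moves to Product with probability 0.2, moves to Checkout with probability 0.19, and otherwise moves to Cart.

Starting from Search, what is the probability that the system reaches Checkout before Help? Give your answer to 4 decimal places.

0.4876

Let h(s) be the probability of absorption at Checkout starting from transient state s. Then h(Checkout) = 1 and h(Help) = 0. By first-step analysis:
h(Cart) = 0.21·h(Cart) + 0.18·1 + 0.26·h(Product) + 0.14·0 + 0.21·h(Search)
h(Product) = 0.2·h(Cart) + 0.18·1 + 0.22·h(Product) + 0.23·0 + 0.17·h(Search)
h(Search) = 0.17·h(Cart) + 0.19·1 + 0.2·h(Product) + 0.2·0 + 0.24·h(Search)
Solving: h(Cart) = 0.5116, h(Product) = 0.4682, h(Search) = 0.4876.
Starting from Search, the probability is 0.4876.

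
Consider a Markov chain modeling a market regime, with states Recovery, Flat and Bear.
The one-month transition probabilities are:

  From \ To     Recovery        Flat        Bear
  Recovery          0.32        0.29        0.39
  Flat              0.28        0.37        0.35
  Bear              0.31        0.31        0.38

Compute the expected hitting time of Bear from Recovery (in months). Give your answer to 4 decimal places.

Let t(s) be the expected number of months to first reach Bear from state s, with t(Bear) = 0. Conditioning on the first month:
t(Recovery) = 1 + 0.32·t(Recovery) + 0.29·t(Flat)
t(Flat) = 1 + 0.28·t(Recovery) + 0.37·t(Flat)
Solving: t(Recovery) = 2.6498, t(Flat) = 2.7650.
Expected months from Recovery to Bear: 2.6498.

2.6498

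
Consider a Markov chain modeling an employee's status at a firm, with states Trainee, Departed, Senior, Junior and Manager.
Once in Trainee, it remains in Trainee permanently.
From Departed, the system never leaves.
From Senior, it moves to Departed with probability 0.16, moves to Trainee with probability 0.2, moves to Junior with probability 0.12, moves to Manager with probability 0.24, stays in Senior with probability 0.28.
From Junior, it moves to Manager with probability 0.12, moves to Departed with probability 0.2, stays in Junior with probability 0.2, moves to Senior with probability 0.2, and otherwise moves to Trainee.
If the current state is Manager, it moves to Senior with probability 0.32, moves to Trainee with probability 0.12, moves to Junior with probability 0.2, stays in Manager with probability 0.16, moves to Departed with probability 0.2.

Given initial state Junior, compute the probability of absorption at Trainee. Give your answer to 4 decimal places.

0.5536

Let h(s) be the probability of absorption at Trainee starting from transient state s. Then h(Trainee) = 1 and h(Departed) = 0. By first-step analysis:
h(Senior) = 0.2·1 + 0.16·0 + 0.28·h(Senior) + 0.12·h(Junior) + 0.24·h(Manager)
h(Junior) = 0.28·1 + 0.2·0 + 0.2·h(Senior) + 0.2·h(Junior) + 0.12·h(Manager)
h(Manager) = 0.12·1 + 0.2·0 + 0.32·h(Senior) + 0.2·h(Junior) + 0.16·h(Manager)
Solving: h(Senior) = 0.5287, h(Junior) = 0.5536, h(Manager) = 0.4761.
Starting from Junior, the probability is 0.5536.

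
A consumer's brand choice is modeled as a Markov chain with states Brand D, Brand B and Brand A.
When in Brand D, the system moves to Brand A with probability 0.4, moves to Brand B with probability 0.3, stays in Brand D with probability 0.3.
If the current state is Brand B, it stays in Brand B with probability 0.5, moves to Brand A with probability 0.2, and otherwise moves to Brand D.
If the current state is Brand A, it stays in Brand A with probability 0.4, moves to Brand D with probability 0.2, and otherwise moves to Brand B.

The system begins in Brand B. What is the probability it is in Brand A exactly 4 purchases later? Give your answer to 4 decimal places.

0.3172

Propagate the distribution vector 4 purchases from Brand B.
After 0 purchases: (0.0000, 1.0000, 0.0000)
After 1 purchase: (0.3000, 0.5000, 0.2000)
After 2 purchases: (0.2800, 0.4200, 0.3000)
After 3 purchases: (0.2700, 0.4140, 0.3160)
After 4 purchases: (0.2684, 0.4144, 0.3172)
P(in Brand A after 4 purchases) = 0.3172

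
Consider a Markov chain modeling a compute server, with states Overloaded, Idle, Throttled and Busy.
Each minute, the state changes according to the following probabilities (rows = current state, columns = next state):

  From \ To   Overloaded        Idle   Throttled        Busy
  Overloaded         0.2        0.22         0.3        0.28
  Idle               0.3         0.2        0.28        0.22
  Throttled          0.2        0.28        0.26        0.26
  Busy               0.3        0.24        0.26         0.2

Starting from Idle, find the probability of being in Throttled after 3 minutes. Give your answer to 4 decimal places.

Propagate the distribution vector 3 minutes from Idle.
After 0 minutes: (0.0000, 1.0000, 0.0000, 0.0000)
After 1 minute: (0.3000, 0.2000, 0.2800, 0.2200)
After 2 minutes: (0.2420, 0.2372, 0.2760, 0.2448)
After 3 minutes: (0.2482, 0.2367, 0.2744, 0.2407)
P(in Throttled after 3 minutes) = 0.2744

0.2744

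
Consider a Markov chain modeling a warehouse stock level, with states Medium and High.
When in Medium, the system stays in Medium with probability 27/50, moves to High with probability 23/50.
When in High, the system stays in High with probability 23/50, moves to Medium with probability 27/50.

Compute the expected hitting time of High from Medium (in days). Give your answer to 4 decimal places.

2.1739

Let t(s) be the expected number of days to first reach High from state s, with t(High) = 0. Conditioning on the first day:
t(Medium) = 1 + 0.54·t(Medium)
Solving: t(Medium) = 2.1739.
Expected days from Medium to High: 2.1739.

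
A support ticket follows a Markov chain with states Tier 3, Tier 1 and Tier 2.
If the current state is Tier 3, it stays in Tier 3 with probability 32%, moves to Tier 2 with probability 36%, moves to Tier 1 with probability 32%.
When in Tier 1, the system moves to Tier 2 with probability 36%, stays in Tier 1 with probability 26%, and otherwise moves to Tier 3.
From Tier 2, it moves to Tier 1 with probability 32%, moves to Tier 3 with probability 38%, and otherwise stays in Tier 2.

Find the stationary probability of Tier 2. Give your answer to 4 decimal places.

0.3396

Let the stationary distribution be π with π = πP and π_1 + π_2 + π_3 = 1.
π_1 = 0.32·π_1 + 0.38·π_2 + 0.38·π_3
π_2 = 0.32·π_1 + 0.26·π_2 + 0.32·π_3
Solving with the normalization constraint gives π = (0.3585, 0.3019, 0.3396).
So the stationary probability of Tier 2 is 0.3396.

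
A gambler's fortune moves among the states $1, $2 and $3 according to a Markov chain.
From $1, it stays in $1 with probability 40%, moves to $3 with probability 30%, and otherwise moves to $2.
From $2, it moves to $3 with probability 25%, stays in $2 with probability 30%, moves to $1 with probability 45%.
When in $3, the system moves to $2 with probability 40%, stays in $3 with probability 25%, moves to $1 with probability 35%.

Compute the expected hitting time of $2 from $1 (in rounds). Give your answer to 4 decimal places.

Let t(s) be the expected number of rounds to first reach $2 from state s, with t($2) = 0. Conditioning on the first round:
t($1) = 1 + 0.4·t($1) + 0.3·t($3)
t($3) = 1 + 0.35·t($1) + 0.25·t($3)
Solving: t($1) = 3.0435, t($3) = 2.7536.
Expected rounds from $1 to $2: 3.0435.

3.0435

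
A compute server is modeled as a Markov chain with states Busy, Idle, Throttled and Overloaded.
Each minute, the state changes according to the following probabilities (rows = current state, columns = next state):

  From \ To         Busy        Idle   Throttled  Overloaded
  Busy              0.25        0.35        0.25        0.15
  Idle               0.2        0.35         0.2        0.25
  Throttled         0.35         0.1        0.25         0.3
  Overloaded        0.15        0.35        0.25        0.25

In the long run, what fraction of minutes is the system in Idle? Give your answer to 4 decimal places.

Let the stationary distribution be π with π = πP and π_1 + π_2 + π_3 + π_4 = 1.
π_1 = 0.25·π_1 + 0.2·π_2 + 0.35·π_3 + 0.15·π_4
π_2 = 0.35·π_1 + 0.35·π_2 + 0.1·π_3 + 0.35·π_4
π_3 = 0.25·π_1 + 0.2·π_2 + 0.25·π_3 + 0.25·π_4
Solving with the normalization constraint gives π = (0.2352, 0.2911, 0.2354, 0.2383).
So the stationary probability of Idle is 0.2911.

0.2911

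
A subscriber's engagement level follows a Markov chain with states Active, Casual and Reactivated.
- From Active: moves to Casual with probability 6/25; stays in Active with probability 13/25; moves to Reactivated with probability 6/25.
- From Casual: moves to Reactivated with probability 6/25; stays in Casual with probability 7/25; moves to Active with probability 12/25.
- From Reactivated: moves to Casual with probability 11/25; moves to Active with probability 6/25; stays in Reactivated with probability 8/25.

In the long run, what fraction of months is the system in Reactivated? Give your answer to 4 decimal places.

Let the stationary distribution be π with π = πP and π_1 + π_2 + π_3 = 1.
π_1 = 0.52·π_1 + 0.48·π_2 + 0.24·π_3
π_2 = 0.24·π_1 + 0.28·π_2 + 0.44·π_3
Solving with the normalization constraint gives π = (0.4348, 0.3043, 0.2609).
So the stationary probability of Reactivated is 0.2609.

0.2609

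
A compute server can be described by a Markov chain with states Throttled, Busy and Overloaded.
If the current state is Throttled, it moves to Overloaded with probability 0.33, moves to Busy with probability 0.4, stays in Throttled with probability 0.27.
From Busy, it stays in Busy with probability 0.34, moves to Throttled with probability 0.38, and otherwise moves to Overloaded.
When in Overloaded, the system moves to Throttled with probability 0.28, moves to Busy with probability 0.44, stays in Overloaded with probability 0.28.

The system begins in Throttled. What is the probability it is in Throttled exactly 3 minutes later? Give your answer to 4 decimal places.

Propagate the distribution vector 3 minutes from Throttled.
After 0 minutes: (1.0000, 0.0000, 0.0000)
After 1 minute: (0.2700, 0.4000, 0.3300)
After 2 minutes: (0.3173, 0.3892, 0.2935)
After 3 minutes: (0.3157, 0.3884, 0.2959)
P(in Throttled after 3 minutes) = 0.3157

0.3157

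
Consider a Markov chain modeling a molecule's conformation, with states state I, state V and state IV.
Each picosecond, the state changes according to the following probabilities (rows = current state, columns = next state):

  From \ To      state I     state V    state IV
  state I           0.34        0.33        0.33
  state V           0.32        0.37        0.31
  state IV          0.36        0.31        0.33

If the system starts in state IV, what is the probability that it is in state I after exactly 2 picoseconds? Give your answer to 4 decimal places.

Sum over the intermediate state after 1 picosecond:
P = P(state IV→state I)·P(state I→state I) + P(state IV→state V)·P(state V→state I) + P(state IV→state IV)·P(state IV→state I)
  = 0.36×0.34 + 0.31×0.32 + 0.33×0.36
  = 0.1224 + 0.0992 + 0.1188 = 0.3404

0.3404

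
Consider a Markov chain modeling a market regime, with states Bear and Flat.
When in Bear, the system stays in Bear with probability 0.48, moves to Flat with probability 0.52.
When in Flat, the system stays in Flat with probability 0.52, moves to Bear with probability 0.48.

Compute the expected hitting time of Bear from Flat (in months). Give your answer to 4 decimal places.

2.0833

Let t(s) be the expected number of months to first reach Bear from state s, with t(Bear) = 0. Conditioning on the first month:
t(Flat) = 1 + 0.52·t(Flat)
Solving: t(Flat) = 2.0833.
Expected months from Flat to Bear: 2.0833.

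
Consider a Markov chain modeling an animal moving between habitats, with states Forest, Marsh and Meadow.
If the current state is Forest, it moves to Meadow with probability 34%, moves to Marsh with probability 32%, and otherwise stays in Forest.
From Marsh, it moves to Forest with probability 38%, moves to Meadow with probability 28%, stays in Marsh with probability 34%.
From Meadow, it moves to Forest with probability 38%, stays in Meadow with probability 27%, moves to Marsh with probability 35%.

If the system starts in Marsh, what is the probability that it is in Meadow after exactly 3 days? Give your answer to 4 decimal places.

Propagate the distribution vector 3 days from Marsh.
After 0 days: (0.0000, 1.0000, 0.0000)
After 1 day: (0.3800, 0.3400, 0.2800)
After 2 days: (0.3648, 0.3352, 0.3000)
After 3 days: (0.3654, 0.3357, 0.2989)
P(in Meadow after 3 days) = 0.2989

0.2989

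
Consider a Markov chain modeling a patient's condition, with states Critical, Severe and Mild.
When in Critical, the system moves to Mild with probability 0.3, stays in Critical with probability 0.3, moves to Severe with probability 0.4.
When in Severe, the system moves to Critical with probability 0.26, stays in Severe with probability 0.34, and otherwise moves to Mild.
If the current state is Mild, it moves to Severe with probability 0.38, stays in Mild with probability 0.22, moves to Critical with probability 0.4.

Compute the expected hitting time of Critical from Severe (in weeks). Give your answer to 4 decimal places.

3.2525

Let t(s) be the expected number of weeks to first reach Critical from state s, with t(Critical) = 0. Conditioning on the first week:
t(Severe) = 1 + 0.34·t(Severe) + 0.4·t(Mild)
t(Mild) = 1 + 0.38·t(Severe) + 0.22·t(Mild)
Solving: t(Severe) = 3.2525, t(Mild) = 2.8666.
Expected weeks from Severe to Critical: 3.2525.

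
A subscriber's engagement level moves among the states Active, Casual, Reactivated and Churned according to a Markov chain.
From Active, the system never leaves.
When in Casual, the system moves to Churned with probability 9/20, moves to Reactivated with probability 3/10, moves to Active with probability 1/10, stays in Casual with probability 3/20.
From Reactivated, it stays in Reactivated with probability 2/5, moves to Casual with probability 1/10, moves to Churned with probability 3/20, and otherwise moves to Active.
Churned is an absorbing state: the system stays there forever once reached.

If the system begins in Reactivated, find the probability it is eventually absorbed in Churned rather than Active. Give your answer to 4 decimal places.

Let h(s) be the probability of absorption at Churned starting from transient state s. Then h(Churned) = 1 and h(Active) = 0. By first-step analysis:
h(Casual) = 0.1·0 + 0.15·h(Casual) + 0.3·h(Reactivated) + 0.45·1
h(Reactivated) = 0.35·0 + 0.1·h(Casual) + 0.4·h(Reactivated) + 0.15·1
Solving: h(Casual) = 0.6563, h(Reactivated) = 0.3594.
Starting from Reactivated, the probability is 0.3594.

0.3594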